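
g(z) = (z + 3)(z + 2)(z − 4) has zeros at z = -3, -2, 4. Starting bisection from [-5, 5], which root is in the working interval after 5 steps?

m = 0, g(m) = -24 (−); new bracket [0, 5]
m = 2.5, g(m) = -37.125 (−); new bracket [2.5, 5]
m = 3.75, g(m) = -9.703125 (−); new bracket [3.75, 5]
m = 4.375, g(m) = 17.6309 (+); new bracket [3.75, 4.375]
m = 4.0625, g(m) = 2.676 (+); new bracket [3.75, 4.0625]

4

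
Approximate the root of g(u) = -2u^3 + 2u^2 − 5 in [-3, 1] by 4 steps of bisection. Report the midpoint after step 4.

midpoint -1: g = -1 < 0 → [-3, -1]
midpoint -2: g = 19 > 0 → [-2, -1]
midpoint -1.5: g = 6.25 > 0 → [-1.5, -1]
midpoint -1.25: g = 2.0312 > 0 → [-1.25, -1]

-1.25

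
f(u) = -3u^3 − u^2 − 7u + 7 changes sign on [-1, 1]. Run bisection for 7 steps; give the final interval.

midpoint 0: f = 7 > 0 → [0, 1]
midpoint 0.5: f = 2.875 > 0 → [0.5, 1]
midpoint 0.75: f = -0.078125 < 0 → [0.5, 0.75]
midpoint 0.625: f = 1.502 > 0 → [0.625, 0.75]
midpoint 0.6875: f = 0.74 > 0 → [0.6875, 0.75]
midpoint 0.71875: f = 0.3382 > 0 → [0.71875, 0.75]
midpoint 0.734375: f = 0.1319 > 0 → [0.734375, 0.75]

[0.734375, 0.75]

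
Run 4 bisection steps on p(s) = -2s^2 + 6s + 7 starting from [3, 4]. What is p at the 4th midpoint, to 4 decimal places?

-0.3828

p(3.5) = 3.5 > 0, so the root lies in [3.5, 4]
p(3.75) = 1.375 > 0, so the root lies in [3.75, 4]
p(3.875) = 0.21875 > 0, so the root lies in [3.875, 4]
p(3.9375) = -0.3828 < 0, so the root lies in [3.875, 3.9375]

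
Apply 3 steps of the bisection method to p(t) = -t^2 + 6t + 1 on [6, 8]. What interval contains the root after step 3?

[6, 6.25]

t = 7 gives p = -6, negative; keep [6, 7]
t = 6.5 gives p = -2.25, negative; keep [6, 6.5]
t = 6.25 gives p = -0.5625, negative; keep [6, 6.25]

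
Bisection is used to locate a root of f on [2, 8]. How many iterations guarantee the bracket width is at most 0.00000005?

Width after n steps is 6/2^n. Need 2^n ≥ 6/0.00000005 = 120000000.
2^26 = 67108864 < 120000000 ≤ 2^27 = 134217728, so n = 27.

27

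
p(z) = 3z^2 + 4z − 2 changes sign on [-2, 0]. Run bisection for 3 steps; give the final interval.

[-1.75, -1.5]

midpoint -1: p = -3 < 0 → [-2, -1]
midpoint -1.5: p = -1.25 < 0 → [-2, -1.5]
midpoint -1.75: p = 0.1875 > 0 → [-1.75, -1.5]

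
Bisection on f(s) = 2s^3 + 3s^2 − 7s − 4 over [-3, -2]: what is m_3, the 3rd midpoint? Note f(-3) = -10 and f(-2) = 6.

s = -2.5 gives f = 1, positive; keep [-3, -2.5]
s = -2.75 gives f = -3.65625, negative; keep [-2.75, -2.5]
s = -2.625 gives f = -1.128906, negative; keep [-2.625, -2.5]

-2.625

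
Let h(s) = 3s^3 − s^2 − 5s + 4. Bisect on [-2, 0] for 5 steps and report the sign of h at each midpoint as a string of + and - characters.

s = -1 gives h = 5, positive; keep [-2, -1]
s = -1.5 gives h = -0.875, negative; keep [-1.5, -1]
s = -1.25 gives h = 2.828125, positive; keep [-1.5, -1.25]
s = -1.375 gives h = 1.1855, positive; keep [-1.5, -1.375]
s = -1.4375 gives h = 0.2097, positive; keep [-1.5, -1.4375]

+-+++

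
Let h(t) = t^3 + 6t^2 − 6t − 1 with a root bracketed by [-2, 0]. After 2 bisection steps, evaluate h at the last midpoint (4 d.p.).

3.3750

midpoint -1: h = 10 > 0 → [-1, 0]
midpoint -0.5: h = 3.375 > 0 → [-0.5, 0]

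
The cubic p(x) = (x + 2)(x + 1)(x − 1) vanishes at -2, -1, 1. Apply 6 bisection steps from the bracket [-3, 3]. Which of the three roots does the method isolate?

1

m = 0, p(m) = -2 (−); new bracket [0, 3]
m = 1.5, p(m) = 4.375 (+); new bracket [0, 1.5]
m = 0.75, p(m) = -1.203125 (−); new bracket [0.75, 1.5]
m = 1.125, p(m) = 0.8301 (+); new bracket [0.75, 1.125]
m = 0.9375, p(m) = -0.3557 (−); new bracket [0.9375, 1.125]
m = 1.03125, p(m) = 0.1924 (+); new bracket [0.9375, 1.03125]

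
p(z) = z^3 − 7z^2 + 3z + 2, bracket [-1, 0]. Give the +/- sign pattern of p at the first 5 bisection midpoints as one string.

-+-++

z = -0.5 gives p = -1.375, negative; keep [-0.5, 0]
z = -0.25 gives p = 0.796875, positive; keep [-0.5, -0.25]
z = -0.375 gives p = -0.162109, negative; keep [-0.375, -0.25]
z = -0.3125 gives p = 0.3484, positive; keep [-0.375, -0.3125]
z = -0.34375 gives p = 0.101, positive; keep [-0.375, -0.34375]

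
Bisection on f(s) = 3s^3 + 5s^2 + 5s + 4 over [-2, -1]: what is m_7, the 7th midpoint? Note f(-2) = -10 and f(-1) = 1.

-1.1953125

midpoint -1.5: f = -2.375 < 0 → [-1.5, -1]
midpoint -1.25: f = -0.296875 < 0 → [-1.25, -1]
midpoint -1.125: f = 0.431641 > 0 → [-1.25, -1.125]
midpoint -1.1875: f = 0.0896 > 0 → [-1.25, -1.1875]
midpoint -1.21875: f = -0.0978 < 0 → [-1.21875, -1.1875]
midpoint -1.203125: f = -0.0027 < 0 → [-1.203125, -1.1875]
midpoint -1.1953125: f = 0.0438 > 0 → [-1.203125, -1.1953125]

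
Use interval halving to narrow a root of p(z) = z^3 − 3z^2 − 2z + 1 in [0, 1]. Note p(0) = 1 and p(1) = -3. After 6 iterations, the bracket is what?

z = 0.5 gives p = -0.625, negative; keep [0, 0.5]
z = 0.25 gives p = 0.328125, positive; keep [0.25, 0.5]
z = 0.375 gives p = -0.119141, negative; keep [0.25, 0.375]
z = 0.3125 gives p = 0.1125, positive; keep [0.3125, 0.375]
z = 0.34375 gives p = -0.0014, negative; keep [0.3125, 0.34375]
z = 0.328125 gives p = 0.0561, positive; keep [0.328125, 0.34375]

[0.328125, 0.34375]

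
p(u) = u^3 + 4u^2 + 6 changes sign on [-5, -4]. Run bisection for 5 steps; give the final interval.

[-4.34375, -4.3125]

p(-4.5) = -4.125 < 0, so the root lies in [-4.5, -4]
p(-4.25) = 1.484375 > 0, so the root lies in [-4.5, -4.25]
p(-4.375) = -1.177734 < 0, so the root lies in [-4.375, -4.25]
p(-4.3125) = 0.1882 > 0, so the root lies in [-4.375, -4.3125]
p(-4.34375) = -0.4859 < 0, so the root lies in [-4.34375, -4.3125]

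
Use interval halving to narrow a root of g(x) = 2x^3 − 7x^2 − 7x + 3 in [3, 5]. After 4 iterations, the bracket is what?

m = 4, g(m) = -9 (−); new bracket [4, 5]
m = 4.5, g(m) = 12 (+); new bracket [4, 4.5]
m = 4.25, g(m) = 0.34375 (+); new bracket [4, 4.25]
m = 4.125, g(m) = -4.6055 (−); new bracket [4.125, 4.25]

[4.125, 4.25]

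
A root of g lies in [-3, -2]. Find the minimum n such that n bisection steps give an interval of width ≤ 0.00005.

Width after n steps is 1/2^n. Need 2^n ≥ 1/0.00005 = 20000.
2^14 = 16384 < 20000 ≤ 2^15 = 32768, so n = 15.

15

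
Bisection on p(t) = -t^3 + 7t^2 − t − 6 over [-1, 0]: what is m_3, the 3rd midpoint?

midpoint -0.5: p = -3.625 < 0 → [-1, -0.5]
midpoint -0.75: p = -0.890625 < 0 → [-1, -0.75]
midpoint -0.875: p = 0.904297 > 0 → [-0.875, -0.75]

-0.875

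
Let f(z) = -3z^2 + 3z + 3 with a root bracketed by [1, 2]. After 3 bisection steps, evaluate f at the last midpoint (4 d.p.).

z = 1.5 gives f = 0.75, positive; keep [1.5, 2]
z = 1.75 gives f = -0.9375, negative; keep [1.5, 1.75]
z = 1.625 gives f = -0.046875, negative; keep [1.5, 1.625]

-0.0469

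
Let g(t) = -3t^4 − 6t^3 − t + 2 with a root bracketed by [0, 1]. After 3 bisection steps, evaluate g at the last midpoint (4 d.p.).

-0.5476

m = 0.5, g(m) = 0.5625 (+); new bracket [0.5, 1]
m = 0.75, g(m) = -2.230469 (−); new bracket [0.5, 0.75]
m = 0.625, g(m) = -0.547607 (−); new bracket [0.5, 0.625]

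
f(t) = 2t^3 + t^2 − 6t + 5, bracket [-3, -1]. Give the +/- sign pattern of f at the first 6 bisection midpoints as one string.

+-+--+

m = -2, f(m) = 5 (+); new bracket [-3, -2]
m = -2.5, f(m) = -5 (−); new bracket [-2.5, -2]
m = -2.25, f(m) = 0.78125 (+); new bracket [-2.5, -2.25]
m = -2.375, f(m) = -1.9023 (−); new bracket [-2.375, -2.25]
m = -2.3125, f(m) = -0.5103 (−); new bracket [-2.3125, -2.25]
m = -2.28125, f(m) = 0.1479 (+); new bracket [-2.3125, -2.28125]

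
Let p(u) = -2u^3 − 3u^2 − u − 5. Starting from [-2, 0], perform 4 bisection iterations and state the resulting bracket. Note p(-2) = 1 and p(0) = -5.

midpoint -1: p = -5 < 0 → [-2, -1]
midpoint -1.5: p = -3.5 < 0 → [-2, -1.5]
midpoint -1.75: p = -1.71875 < 0 → [-2, -1.75]
midpoint -1.875: p = -0.4883 < 0 → [-2, -1.875]

[-2, -1.875]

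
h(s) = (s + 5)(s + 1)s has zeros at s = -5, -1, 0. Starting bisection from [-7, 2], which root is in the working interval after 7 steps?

-5

h(-2.5) = 9.375 > 0, so the root lies in [-7, -2.5]
h(-4.75) = 4.453125 > 0, so the root lies in [-7, -4.75]
h(-5.875) = -25.060547 < 0, so the root lies in [-5.875, -4.75]
h(-5.3125) = -7.1594 < 0, so the root lies in [-5.3125, -4.75]
h(-5.03125) = -0.6338 < 0, so the root lies in [-5.03125, -4.75]
h(-4.890625) = 2.0811 > 0, so the root lies in [-5.03125, -4.890625]
h(-4.9609375) = 0.7676 > 0, so the root lies in [-5.03125, -4.9609375]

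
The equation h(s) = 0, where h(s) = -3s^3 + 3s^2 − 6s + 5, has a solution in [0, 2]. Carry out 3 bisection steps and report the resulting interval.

[0.75, 1]

m = 1, h(m) = -1 (−); new bracket [0, 1]
m = 0.5, h(m) = 2.375 (+); new bracket [0.5, 1]
m = 0.75, h(m) = 0.921875 (+); new bracket [0.75, 1]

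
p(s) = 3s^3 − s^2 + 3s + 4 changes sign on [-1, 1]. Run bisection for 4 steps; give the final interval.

[-0.75, -0.625]

p(0) = 4 > 0, so the root lies in [-1, 0]
p(-0.5) = 1.875 > 0, so the root lies in [-1, -0.5]
p(-0.75) = -0.078125 < 0, so the root lies in [-0.75, -0.5]
p(-0.625) = 1.002 > 0, so the root lies in [-0.75, -0.625]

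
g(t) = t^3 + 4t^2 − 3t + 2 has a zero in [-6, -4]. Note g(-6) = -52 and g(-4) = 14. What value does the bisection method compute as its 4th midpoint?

-4.625

m = -5, g(m) = -8 (−); new bracket [-5, -4]
m = -4.5, g(m) = 5.375 (+); new bracket [-5, -4.5]
m = -4.75, g(m) = -0.671875 (−); new bracket [-4.75, -4.5]
m = -4.625, g(m) = 2.5059 (+); new bracket [-4.75, -4.625]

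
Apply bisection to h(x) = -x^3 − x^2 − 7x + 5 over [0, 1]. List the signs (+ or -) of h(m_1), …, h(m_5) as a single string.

m = 0.5, h(m) = 1.125 (+); new bracket [0.5, 1]
m = 0.75, h(m) = -1.234375 (−); new bracket [0.5, 0.75]
m = 0.625, h(m) = -0.009766 (−); new bracket [0.5, 0.625]
m = 0.5625, h(m) = 0.5681 (+); new bracket [0.5625, 0.625]
m = 0.59375, h(m) = 0.2819 (+); new bracket [0.59375, 0.625]

+--++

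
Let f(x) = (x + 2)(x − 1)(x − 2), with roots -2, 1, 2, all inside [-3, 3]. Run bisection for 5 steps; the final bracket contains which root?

-2

m = 0, f(m) = 4 (+); new bracket [-3, 0]
m = -1.5, f(m) = 4.375 (+); new bracket [-3, -1.5]
m = -2.25, f(m) = -3.453125 (−); new bracket [-2.25, -1.5]
m = -1.875, f(m) = 1.3926 (+); new bracket [-2.25, -1.875]
m = -2.0625, f(m) = -0.7776 (−); new bracket [-2.0625, -1.875]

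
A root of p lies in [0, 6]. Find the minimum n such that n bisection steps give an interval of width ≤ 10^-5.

20

Width after n steps is 6/2^n. Need 2^n ≥ 6/10^-5 = 600000.
2^19 = 524288 < 600000 ≤ 2^20 = 1048576, so n = 20.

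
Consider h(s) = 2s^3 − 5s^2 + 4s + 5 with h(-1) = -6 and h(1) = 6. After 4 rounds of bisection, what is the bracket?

[-0.75, -0.625]

h(0) = 5 > 0, so the root lies in [-1, 0]
h(-0.5) = 1.5 > 0, so the root lies in [-1, -0.5]
h(-0.75) = -1.65625 < 0, so the root lies in [-0.75, -0.5]
h(-0.625) = 0.0586 > 0, so the root lies in [-0.75, -0.625]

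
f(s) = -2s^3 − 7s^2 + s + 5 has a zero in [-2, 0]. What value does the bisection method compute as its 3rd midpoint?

-0.75

m = -1, f(m) = -1 (−); new bracket [-1, 0]
m = -0.5, f(m) = 3 (+); new bracket [-1, -0.5]
m = -0.75, f(m) = 1.15625 (+); new bracket [-1, -0.75]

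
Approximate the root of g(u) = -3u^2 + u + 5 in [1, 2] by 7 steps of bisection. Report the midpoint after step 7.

1.4609375

g(1.5) = -0.25 < 0, so the root lies in [1, 1.5]
g(1.25) = 1.5625 > 0, so the root lies in [1.25, 1.5]
g(1.375) = 0.703125 > 0, so the root lies in [1.375, 1.5]
g(1.4375) = 0.2383 > 0, so the root lies in [1.4375, 1.5]
g(1.46875) = -0.0029 < 0, so the root lies in [1.4375, 1.46875]
g(1.453125) = 0.1184 > 0, so the root lies in [1.453125, 1.46875]
g(1.4609375) = 0.0579 > 0, so the root lies in [1.4609375, 1.46875]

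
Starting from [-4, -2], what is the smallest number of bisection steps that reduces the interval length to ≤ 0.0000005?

22

Width after n steps is 2/2^n. Need 2^n ≥ 2/0.0000005 = 4000000.
2^21 = 2097152 < 4000000 ≤ 2^22 = 4194304, so n = 22.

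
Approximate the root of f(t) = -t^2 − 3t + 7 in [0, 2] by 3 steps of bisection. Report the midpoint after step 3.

1.75

f(1) = 3 > 0, so the root lies in [1, 2]
f(1.5) = 0.25 > 0, so the root lies in [1.5, 2]
f(1.75) = -1.3125 < 0, so the root lies in [1.5, 1.75]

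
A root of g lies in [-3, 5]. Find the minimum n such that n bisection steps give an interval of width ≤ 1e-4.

17

Width after n steps is 8/2^n. Need 2^n ≥ 8/1e-4 = 80000.
2^16 = 65536 < 80000 ≤ 2^17 = 131072, so n = 17.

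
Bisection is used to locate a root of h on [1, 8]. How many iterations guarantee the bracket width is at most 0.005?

Width after n steps is 7/2^n. Need 2^n ≥ 7/0.005 = 1400.
2^10 = 1024 < 1400 ≤ 2^11 = 2048, so n = 11.

11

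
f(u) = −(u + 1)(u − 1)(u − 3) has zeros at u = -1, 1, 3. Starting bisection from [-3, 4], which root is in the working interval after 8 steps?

f(0.5) = -1.875 < 0, so the root lies in [-3, 0.5]
f(-1.25) = 2.390625 > 0, so the root lies in [-1.25, 0.5]
f(-0.375) = -2.900391 < 0, so the root lies in [-1.25, -0.375]
f(-0.8125) = -1.2957 < 0, so the root lies in [-1.25, -0.8125]
f(-1.03125) = 0.2559 > 0, so the root lies in [-1.03125, -0.8125]
f(-0.921875) = -0.5889 < 0, so the root lies in [-1.03125, -0.921875]
f(-0.9765625) = -0.1842 < 0, so the root lies in [-1.03125, -0.9765625]
f(-1.00390625) = 0.0313 > 0, so the root lies in [-1.00390625, -0.9765625]

-1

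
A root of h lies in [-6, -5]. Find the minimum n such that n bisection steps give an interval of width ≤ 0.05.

Width after n steps is 1/2^n. Need 2^n ≥ 1/0.05 = 20.
2^4 = 16 < 20 ≤ 2^5 = 32, so n = 5.

5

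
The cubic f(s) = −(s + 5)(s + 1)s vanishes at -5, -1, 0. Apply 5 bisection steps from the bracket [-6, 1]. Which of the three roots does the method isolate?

-5

midpoint -2.5: f = -9.375 < 0 → [-6, -2.5]
midpoint -4.25: f = -10.359375 < 0 → [-6, -4.25]
midpoint -5.125: f = 2.642578 > 0 → [-5.125, -4.25]
midpoint -4.6875: f = -5.4016 < 0 → [-5.125, -4.6875]
midpoint -4.90625: f = -1.7967 < 0 → [-5.125, -4.90625]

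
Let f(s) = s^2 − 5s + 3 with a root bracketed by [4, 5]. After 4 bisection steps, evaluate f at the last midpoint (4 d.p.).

0.0352

s = 4.5 gives f = 0.75, positive; keep [4, 4.5]
s = 4.25 gives f = -0.1875, negative; keep [4.25, 4.5]
s = 4.375 gives f = 0.265625, positive; keep [4.25, 4.375]
s = 4.3125 gives f = 0.0352, positive; keep [4.25, 4.3125]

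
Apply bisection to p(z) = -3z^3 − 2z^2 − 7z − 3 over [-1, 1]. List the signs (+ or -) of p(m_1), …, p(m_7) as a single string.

p(0) = -3 < 0, so the root lies in [-1, 0]
p(-0.5) = 0.375 > 0, so the root lies in [-0.5, 0]
p(-0.25) = -1.328125 < 0, so the root lies in [-0.5, -0.25]
p(-0.375) = -0.498 < 0, so the root lies in [-0.5, -0.375]
p(-0.4375) = -0.0691 < 0, so the root lies in [-0.5, -0.4375]
p(-0.46875) = 0.1508 > 0, so the root lies in [-0.46875, -0.4375]
p(-0.453125) = 0.0403 > 0, so the root lies in [-0.453125, -0.4375]

-+---++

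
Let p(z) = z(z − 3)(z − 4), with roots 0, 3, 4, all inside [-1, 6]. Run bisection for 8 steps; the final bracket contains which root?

m = 2.5, p(m) = 1.875 (+); new bracket [-1, 2.5]
m = 0.75, p(m) = 5.484375 (+); new bracket [-1, 0.75]
m = -0.125, p(m) = -1.611328 (−); new bracket [-0.125, 0.75]
m = 0.3125, p(m) = 3.0969 (+); new bracket [-0.125, 0.3125]
m = 0.09375, p(m) = 1.0643 (+); new bracket [-0.125, 0.09375]
m = -0.015625, p(m) = -0.1892 (−); new bracket [-0.015625, 0.09375]
m = 0.0390625, p(m) = 0.4581 (+); new bracket [-0.015625, 0.0390625]
m = 0.01171875, p(m) = 0.1397 (+); new bracket [-0.015625, 0.01171875]

0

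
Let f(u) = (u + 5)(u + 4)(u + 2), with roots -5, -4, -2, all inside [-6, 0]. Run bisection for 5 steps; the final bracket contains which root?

midpoint -3: f = -2 < 0 → [-3, 0]
midpoint -1.5: f = 4.375 > 0 → [-3, -1.5]
midpoint -2.25: f = -1.203125 < 0 → [-2.25, -1.5]
midpoint -1.875: f = 0.8301 > 0 → [-2.25, -1.875]
midpoint -2.0625: f = -0.3557 < 0 → [-2.0625, -1.875]

-2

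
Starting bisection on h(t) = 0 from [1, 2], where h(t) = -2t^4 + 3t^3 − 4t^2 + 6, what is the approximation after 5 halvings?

m = 1.5, h(m) = -3 (−); new bracket [1, 1.5]
m = 1.25, h(m) = 0.726562 (+); new bracket [1.25, 1.5]
m = 1.375, h(m) = -0.912598 (−); new bracket [1.25, 1.375]
m = 1.3125, h(m) = -0.0428 (−); new bracket [1.25, 1.3125]
m = 1.28125, h(m) = 0.3538 (+); new bracket [1.28125, 1.3125]

1.28125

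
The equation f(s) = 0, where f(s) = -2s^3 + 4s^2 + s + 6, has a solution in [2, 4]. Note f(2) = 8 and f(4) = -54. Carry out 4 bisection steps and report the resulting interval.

s = 3 gives f = -9, negative; keep [2, 3]
s = 2.5 gives f = 2.25, positive; keep [2.5, 3]
s = 2.75 gives f = -2.59375, negative; keep [2.5, 2.75]
s = 2.625 gives f = 0.0117, positive; keep [2.625, 2.75]

[2.625, 2.75]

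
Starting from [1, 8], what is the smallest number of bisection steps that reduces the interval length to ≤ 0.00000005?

28

Width after n steps is 7/2^n. Need 2^n ≥ 7/0.00000005 = 140000000.
2^27 = 134217728 < 140000000 ≤ 2^28 = 268435456, so n = 28.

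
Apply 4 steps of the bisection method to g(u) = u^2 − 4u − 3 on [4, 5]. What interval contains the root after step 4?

u = 4.5 gives g = -0.75, negative; keep [4.5, 5]
u = 4.75 gives g = 0.5625, positive; keep [4.5, 4.75]
u = 4.625 gives g = -0.109375, negative; keep [4.625, 4.75]
u = 4.6875 gives g = 0.2227, positive; keep [4.625, 4.6875]

[4.625, 4.6875]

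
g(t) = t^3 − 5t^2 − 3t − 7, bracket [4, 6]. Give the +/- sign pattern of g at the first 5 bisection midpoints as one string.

m = 5, g(m) = -22 (−); new bracket [5, 6]
m = 5.5, g(m) = -8.375 (−); new bracket [5.5, 6]
m = 5.75, g(m) = 0.546875 (+); new bracket [5.5, 5.75]
m = 5.625, g(m) = -4.0996 (−); new bracket [5.625, 5.75]
m = 5.6875, g(m) = -1.8235 (−); new bracket [5.6875, 5.75]

--+--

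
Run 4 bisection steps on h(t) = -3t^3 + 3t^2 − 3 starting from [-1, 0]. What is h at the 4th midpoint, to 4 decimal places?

0.5896

midpoint -0.5: h = -1.875 < 0 → [-1, -0.5]
midpoint -0.75: h = -0.046875 < 0 → [-1, -0.75]
midpoint -0.875: h = 1.306641 > 0 → [-0.875, -0.75]
midpoint -0.8125: h = 0.5896 > 0 → [-0.8125, -0.75]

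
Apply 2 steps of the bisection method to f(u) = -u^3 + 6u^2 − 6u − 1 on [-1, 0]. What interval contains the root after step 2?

[-0.25, 0]

m = -0.5, f(m) = 3.625 (+); new bracket [-0.5, 0]
m = -0.25, f(m) = 0.890625 (+); new bracket [-0.25, 0]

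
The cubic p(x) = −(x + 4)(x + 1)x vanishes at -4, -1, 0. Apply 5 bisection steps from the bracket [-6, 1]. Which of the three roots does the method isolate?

-4

m = -2.5, p(m) = -5.625 (−); new bracket [-6, -2.5]
m = -4.25, p(m) = 3.453125 (+); new bracket [-4.25, -2.5]
m = -3.375, p(m) = -5.009766 (−); new bracket [-4.25, -3.375]
m = -3.8125, p(m) = -2.0105 (−); new bracket [-4.25, -3.8125]
m = -4.03125, p(m) = 0.3819 (+); new bracket [-4.03125, -3.8125]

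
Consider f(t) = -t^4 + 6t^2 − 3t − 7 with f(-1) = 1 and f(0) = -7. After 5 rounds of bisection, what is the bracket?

[-0.9375, -0.90625]

t = -0.5 gives f = -4.0625, negative; keep [-1, -0.5]
t = -0.75 gives f = -1.691406, negative; keep [-1, -0.75]
t = -0.875 gives f = -0.367432, negative; keep [-1, -0.875]
t = -0.9375 gives f = 0.3135, positive; keep [-0.9375, -0.875]
t = -0.90625 gives f = -0.028, negative; keep [-0.9375, -0.90625]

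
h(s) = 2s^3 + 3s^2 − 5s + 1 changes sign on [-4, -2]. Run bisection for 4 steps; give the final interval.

[-2.625, -2.5]

h(-3) = -11 < 0, so the root lies in [-3, -2]
h(-2.5) = 1 > 0, so the root lies in [-3, -2.5]
h(-2.75) = -4.15625 < 0, so the root lies in [-2.75, -2.5]
h(-2.625) = -1.3789 < 0, so the root lies in [-2.625, -2.5]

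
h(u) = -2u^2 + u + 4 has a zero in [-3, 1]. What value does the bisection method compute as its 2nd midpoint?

-2

h(-1) = 1 > 0, so the root lies in [-3, -1]
h(-2) = -6 < 0, so the root lies in [-2, -1]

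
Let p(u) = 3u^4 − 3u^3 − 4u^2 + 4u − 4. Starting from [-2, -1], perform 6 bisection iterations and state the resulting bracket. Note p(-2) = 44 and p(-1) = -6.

[-1.34375, -1.328125]

u = -1.5 gives p = 6.3125, positive; keep [-1.5, -1]
u = -1.25 gives p = -2.066406, negative; keep [-1.5, -1.25]
u = -1.375 gives p = 1.459717, positive; keep [-1.375, -1.25]
u = -1.3125 gives p = -0.455, negative; keep [-1.375, -1.3125]
u = -1.34375 gives p = 0.4627, positive; keep [-1.34375, -1.3125]
u = -1.328125 gives p = -0.0059, negative; keep [-1.34375, -1.328125]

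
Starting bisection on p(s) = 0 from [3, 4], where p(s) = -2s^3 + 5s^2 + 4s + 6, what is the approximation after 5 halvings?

3.34375

m = 3.5, p(m) = -4.5 (−); new bracket [3, 3.5]
m = 3.25, p(m) = 3.15625 (+); new bracket [3.25, 3.5]
m = 3.375, p(m) = -0.433594 (−); new bracket [3.25, 3.375]
m = 3.3125, p(m) = 1.4194 (+); new bracket [3.3125, 3.375]
m = 3.34375, p(m) = 0.5076 (+); new bracket [3.34375, 3.375]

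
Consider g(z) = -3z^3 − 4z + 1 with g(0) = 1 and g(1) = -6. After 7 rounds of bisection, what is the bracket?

z = 0.5 gives g = -1.375, negative; keep [0, 0.5]
z = 0.25 gives g = -0.046875, negative; keep [0, 0.25]
z = 0.125 gives g = 0.494141, positive; keep [0.125, 0.25]
z = 0.1875 gives g = 0.2302, positive; keep [0.1875, 0.25]
z = 0.21875 gives g = 0.0936, positive; keep [0.21875, 0.25]
z = 0.234375 gives g = 0.0239, positive; keep [0.234375, 0.25]
z = 0.2421875 gives g = -0.0114, negative; keep [0.234375, 0.2421875]

[0.234375, 0.2421875]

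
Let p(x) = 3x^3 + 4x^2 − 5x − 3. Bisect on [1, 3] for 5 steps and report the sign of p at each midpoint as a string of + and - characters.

midpoint 2: p = 27 > 0 → [1, 2]
midpoint 1.5: p = 8.625 > 0 → [1, 1.5]
midpoint 1.25: p = 2.859375 > 0 → [1, 1.25]
midpoint 1.125: p = 0.709 > 0 → [1, 1.125]
midpoint 1.0625: p = -0.1985 < 0 → [1.0625, 1.125]

++++-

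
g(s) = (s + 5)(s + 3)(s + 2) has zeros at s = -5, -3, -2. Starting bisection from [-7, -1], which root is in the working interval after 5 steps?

-5

s = -4 gives g = 2, positive; keep [-7, -4]
s = -5.5 gives g = -4.375, negative; keep [-5.5, -4]
s = -4.75 gives g = 1.203125, positive; keep [-5.5, -4.75]
s = -5.125 gives g = -0.8301, negative; keep [-5.125, -4.75]
s = -4.9375 gives g = 0.3557, positive; keep [-5.125, -4.9375]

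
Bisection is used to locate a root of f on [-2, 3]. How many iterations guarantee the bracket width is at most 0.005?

Width after n steps is 5/2^n. Need 2^n ≥ 5/0.005 = 1000.
2^9 = 512 < 1000 ≤ 2^10 = 1024, so n = 10.

10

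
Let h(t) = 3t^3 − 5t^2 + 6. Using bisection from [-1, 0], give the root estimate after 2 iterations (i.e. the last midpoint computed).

m = -0.5, h(m) = 4.375 (+); new bracket [-1, -0.5]
m = -0.75, h(m) = 1.921875 (+); new bracket [-1, -0.75]

-0.75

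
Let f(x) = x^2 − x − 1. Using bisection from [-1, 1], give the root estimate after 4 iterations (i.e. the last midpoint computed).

-0.625

m = 0, f(m) = -1 (−); new bracket [-1, 0]
m = -0.5, f(m) = -0.25 (−); new bracket [-1, -0.5]
m = -0.75, f(m) = 0.3125 (+); new bracket [-0.75, -0.5]
m = -0.625, f(m) = 0.0156 (+); new bracket [-0.625, -0.5]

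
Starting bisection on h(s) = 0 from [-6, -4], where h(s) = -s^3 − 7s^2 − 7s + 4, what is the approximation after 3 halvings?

m = -5, h(m) = -11 (−); new bracket [-6, -5]
m = -5.5, h(m) = -2.875 (−); new bracket [-6, -5.5]
m = -5.75, h(m) = 2.921875 (+); new bracket [-5.75, -5.5]

-5.75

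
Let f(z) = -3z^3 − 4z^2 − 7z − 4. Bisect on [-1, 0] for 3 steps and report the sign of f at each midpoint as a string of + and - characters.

midpoint -0.5: f = -1.125 < 0 → [-1, -0.5]
midpoint -0.75: f = 0.265625 > 0 → [-0.75, -0.5]
midpoint -0.625: f = -0.455078 < 0 → [-0.75, -0.625]

-+-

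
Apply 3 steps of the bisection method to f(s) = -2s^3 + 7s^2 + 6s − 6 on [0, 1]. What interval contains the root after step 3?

[0.625, 0.75]

midpoint 0.5: f = -1.5 < 0 → [0.5, 1]
midpoint 0.75: f = 1.59375 > 0 → [0.5, 0.75]
midpoint 0.625: f = -0.003906 < 0 → [0.625, 0.75]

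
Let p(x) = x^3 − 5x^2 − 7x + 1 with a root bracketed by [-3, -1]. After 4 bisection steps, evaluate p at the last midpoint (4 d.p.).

1.1230

p(-2) = -13 < 0, so the root lies in [-2, -1]
p(-1.5) = -3.125 < 0, so the root lies in [-1.5, -1]
p(-1.25) = -0.015625 < 0, so the root lies in [-1.25, -1]
p(-1.125) = 1.123 > 0, so the root lies in [-1.25, -1.125]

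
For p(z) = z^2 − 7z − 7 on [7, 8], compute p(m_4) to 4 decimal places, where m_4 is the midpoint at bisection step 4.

0.4414

p(7.5) = -3.25 < 0, so the root lies in [7.5, 8]
p(7.75) = -1.1875 < 0, so the root lies in [7.75, 8]
p(7.875) = -0.109375 < 0, so the root lies in [7.875, 8]
p(7.9375) = 0.4414 > 0, so the root lies in [7.875, 7.9375]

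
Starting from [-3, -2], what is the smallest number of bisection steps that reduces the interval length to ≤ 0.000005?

Width after n steps is 1/2^n. Need 2^n ≥ 1/0.000005 = 200000.
2^17 = 131072 < 200000 ≤ 2^18 = 262144, so n = 18.

18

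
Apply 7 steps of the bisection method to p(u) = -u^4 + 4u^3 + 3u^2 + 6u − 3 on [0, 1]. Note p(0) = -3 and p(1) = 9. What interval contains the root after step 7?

u = 0.5 gives p = 1.1875, positive; keep [0, 0.5]
u = 0.25 gives p = -1.253906, negative; keep [0.25, 0.5]
u = 0.375 gives p = -0.136963, negative; keep [0.375, 0.5]
u = 0.4375 gives p = 0.4975, positive; keep [0.375, 0.4375]
u = 0.40625 gives p = 0.1736, positive; keep [0.375, 0.40625]
u = 0.390625 gives p = 0.0166, positive; keep [0.375, 0.390625]
u = 0.3828125 gives p = -0.0606, negative; keep [0.3828125, 0.390625]

[0.3828125, 0.390625]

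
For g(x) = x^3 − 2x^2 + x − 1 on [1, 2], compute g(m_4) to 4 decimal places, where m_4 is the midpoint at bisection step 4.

0.1965

g(1.5) = -0.625 < 0, so the root lies in [1.5, 2]
g(1.75) = -0.015625 < 0, so the root lies in [1.75, 2]
g(1.875) = 0.435547 > 0, so the root lies in [1.75, 1.875]
g(1.8125) = 0.1965 > 0, so the root lies in [1.75, 1.8125]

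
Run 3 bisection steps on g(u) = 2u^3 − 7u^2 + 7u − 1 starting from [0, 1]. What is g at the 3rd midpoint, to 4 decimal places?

-0.2305

g(0.5) = 1 > 0, so the root lies in [0, 0.5]
g(0.25) = 0.34375 > 0, so the root lies in [0, 0.25]
g(0.125) = -0.230469 < 0, so the root lies in [0.125, 0.25]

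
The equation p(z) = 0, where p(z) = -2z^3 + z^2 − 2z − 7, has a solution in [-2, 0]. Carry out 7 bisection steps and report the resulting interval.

midpoint -1: p = -2 < 0 → [-2, -1]
midpoint -1.5: p = 5 > 0 → [-1.5, -1]
midpoint -1.25: p = 0.96875 > 0 → [-1.25, -1]
midpoint -1.125: p = -0.6367 < 0 → [-1.25, -1.125]
midpoint -1.1875: p = 0.1343 > 0 → [-1.1875, -1.125]
midpoint -1.15625: p = -0.259 < 0 → [-1.1875, -1.15625]
midpoint -1.171875: p = -0.0643 < 0 → [-1.1875, -1.171875]

[-1.1875, -1.171875]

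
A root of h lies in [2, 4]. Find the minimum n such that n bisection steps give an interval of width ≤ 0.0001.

Width after n steps is 2/2^n. Need 2^n ≥ 2/0.0001 = 20000.
2^14 = 16384 < 20000 ≤ 2^15 = 32768, so n = 15.

15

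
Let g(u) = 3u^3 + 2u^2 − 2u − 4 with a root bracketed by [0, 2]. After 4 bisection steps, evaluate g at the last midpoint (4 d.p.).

g(1) = -1 < 0, so the root lies in [1, 2]
g(1.5) = 7.625 > 0, so the root lies in [1, 1.5]
g(1.25) = 2.484375 > 0, so the root lies in [1, 1.25]
g(1.125) = 0.5527 > 0, so the root lies in [1, 1.125]

0.5527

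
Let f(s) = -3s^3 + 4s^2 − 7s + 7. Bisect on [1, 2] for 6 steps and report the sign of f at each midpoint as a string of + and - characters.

---+++

f(1.5) = -4.625 < 0, so the root lies in [1, 1.5]
f(1.25) = -1.359375 < 0, so the root lies in [1, 1.25]
f(1.125) = -0.083984 < 0, so the root lies in [1, 1.125]
f(1.0625) = 0.4797 > 0, so the root lies in [1.0625, 1.125]
f(1.09375) = 0.2036 > 0, so the root lies in [1.09375, 1.125]
f(1.109375) = 0.0613 > 0, so the root lies in [1.109375, 1.125]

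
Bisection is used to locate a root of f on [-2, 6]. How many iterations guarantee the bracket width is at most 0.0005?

14

Width after n steps is 8/2^n. Need 2^n ≥ 8/0.0005 = 16000.
2^13 = 8192 < 16000 ≤ 2^14 = 16384, so n = 14.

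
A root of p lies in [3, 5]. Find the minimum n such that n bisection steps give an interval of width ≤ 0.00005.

16

Width after n steps is 2/2^n. Need 2^n ≥ 2/0.00005 = 40000.
2^15 = 32768 < 40000 ≤ 2^16 = 65536, so n = 16.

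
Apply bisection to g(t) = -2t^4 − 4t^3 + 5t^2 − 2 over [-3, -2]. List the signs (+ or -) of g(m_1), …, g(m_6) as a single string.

++-+-+

g(-2.5) = 13.625 > 0, so the root lies in [-3, -2.5]
g(-2.75) = 4.617188 > 0, so the root lies in [-3, -2.75]
g(-2.875) = -2.258301 < 0, so the root lies in [-2.875, -2.75]
g(-2.8125) = 1.3989 > 0, so the root lies in [-2.875, -2.8125]
g(-2.84375) = -0.3731 < 0, so the root lies in [-2.84375, -2.8125]
g(-2.828125) = 0.5268 > 0, so the root lies in [-2.84375, -2.828125]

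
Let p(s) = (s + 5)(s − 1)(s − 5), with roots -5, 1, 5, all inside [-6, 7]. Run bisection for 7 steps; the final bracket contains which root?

-5

midpoint 0.5: p = 12.375 > 0 → [-6, 0.5]
midpoint -2.75: p = 65.390625 > 0 → [-6, -2.75]
midpoint -4.375: p = 31.494141 > 0 → [-6, -4.375]
midpoint -5.1875: p = -11.8191 < 0 → [-5.1875, -4.375]
midpoint -4.78125: p = 12.3698 > 0 → [-5.1875, -4.78125]
midpoint -4.984375: p = 0.9336 > 0 → [-5.1875, -4.984375]
midpoint -5.0859375: p = -5.275 < 0 → [-5.0859375, -4.984375]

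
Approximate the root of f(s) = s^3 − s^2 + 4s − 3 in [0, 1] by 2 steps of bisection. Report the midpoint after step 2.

m = 0.5, f(m) = -1.125 (−); new bracket [0.5, 1]
m = 0.75, f(m) = -0.140625 (−); new bracket [0.75, 1]

0.75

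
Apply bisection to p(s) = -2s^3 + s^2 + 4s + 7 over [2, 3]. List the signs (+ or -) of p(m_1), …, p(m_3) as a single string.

m = 2.5, p(m) = -8 (−); new bracket [2, 2.5]
m = 2.25, p(m) = -1.71875 (−); new bracket [2, 2.25]
m = 2.125, p(m) = 0.824219 (+); new bracket [2.125, 2.25]

--+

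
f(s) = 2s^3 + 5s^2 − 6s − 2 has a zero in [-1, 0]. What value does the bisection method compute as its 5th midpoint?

-0.28125

s = -0.5 gives f = 2, positive; keep [-0.5, 0]
s = -0.25 gives f = -0.21875, negative; keep [-0.5, -0.25]
s = -0.375 gives f = 0.847656, positive; keep [-0.375, -0.25]
s = -0.3125 gives f = 0.3022, positive; keep [-0.3125, -0.25]
s = -0.28125 gives f = 0.0385, positive; keep [-0.28125, -0.25]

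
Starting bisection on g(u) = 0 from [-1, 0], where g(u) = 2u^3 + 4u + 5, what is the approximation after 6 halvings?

-0.890625

midpoint -0.5: g = 2.75 > 0 → [-1, -0.5]
midpoint -0.75: g = 1.15625 > 0 → [-1, -0.75]
midpoint -0.875: g = 0.160156 > 0 → [-1, -0.875]
midpoint -0.9375: g = -0.3979 < 0 → [-0.9375, -0.875]
midpoint -0.90625: g = -0.1136 < 0 → [-0.90625, -0.875]
midpoint -0.890625: g = 0.0246 > 0 → [-0.90625, -0.890625]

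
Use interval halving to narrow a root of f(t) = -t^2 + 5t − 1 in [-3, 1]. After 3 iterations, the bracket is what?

midpoint -1: f = -7 < 0 → [-1, 1]
midpoint 0: f = -1 < 0 → [0, 1]
midpoint 0.5: f = 1.25 > 0 → [0, 0.5]

[0, 0.5]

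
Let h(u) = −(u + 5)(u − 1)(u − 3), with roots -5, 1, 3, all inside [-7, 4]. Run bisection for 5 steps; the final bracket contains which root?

h(-1.5) = -39.375 < 0, so the root lies in [-7, -1.5]
h(-4.25) = -28.546875 < 0, so the root lies in [-7, -4.25]
h(-5.625) = 35.712891 > 0, so the root lies in [-5.625, -4.25]
h(-4.9375) = -2.9456 < 0, so the root lies in [-5.625, -4.9375]
h(-5.28125) = 14.6297 > 0, so the root lies in [-5.28125, -4.9375]

-5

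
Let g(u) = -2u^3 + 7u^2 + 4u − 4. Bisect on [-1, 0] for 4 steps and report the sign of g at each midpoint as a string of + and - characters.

m = -0.5, g(m) = -4 (−); new bracket [-1, -0.5]
m = -0.75, g(m) = -2.21875 (−); new bracket [-1, -0.75]
m = -0.875, g(m) = -0.800781 (−); new bracket [-1, -0.875]
m = -0.9375, g(m) = 0.0503 (+); new bracket [-0.9375, -0.875]

---+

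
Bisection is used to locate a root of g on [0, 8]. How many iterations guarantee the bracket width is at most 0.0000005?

24

Width after n steps is 8/2^n. Need 2^n ≥ 8/0.0000005 = 16000000.
2^23 = 8388608 < 16000000 ≤ 2^24 = 16777216, so n = 24.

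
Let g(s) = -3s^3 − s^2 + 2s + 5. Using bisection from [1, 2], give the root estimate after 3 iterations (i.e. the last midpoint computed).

midpoint 1.5: g = -4.375 < 0 → [1, 1.5]
midpoint 1.25: g = 0.078125 > 0 → [1.25, 1.5]
midpoint 1.375: g = -1.939453 < 0 → [1.25, 1.375]

1.375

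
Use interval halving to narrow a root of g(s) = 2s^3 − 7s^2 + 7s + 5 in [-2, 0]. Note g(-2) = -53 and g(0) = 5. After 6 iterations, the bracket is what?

[-0.46875, -0.4375]

s = -1 gives g = -11, negative; keep [-1, 0]
s = -0.5 gives g = -0.5, negative; keep [-0.5, 0]
s = -0.25 gives g = 2.78125, positive; keep [-0.5, -0.25]
s = -0.375 gives g = 1.2852, positive; keep [-0.5, -0.375]
s = -0.4375 gives g = 0.4302, positive; keep [-0.5, -0.4375]
s = -0.46875 gives g = -0.0253, negative; keep [-0.46875, -0.4375]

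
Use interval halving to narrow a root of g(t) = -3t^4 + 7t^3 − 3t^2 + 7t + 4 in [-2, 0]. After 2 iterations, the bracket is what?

g(-1) = -16 < 0, so the root lies in [-1, 0]
g(-0.5) = -1.3125 < 0, so the root lies in [-0.5, 0]

[-0.5, 0]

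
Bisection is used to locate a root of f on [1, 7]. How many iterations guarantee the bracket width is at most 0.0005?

Width after n steps is 6/2^n. Need 2^n ≥ 6/0.0005 = 12000.
2^13 = 8192 < 12000 ≤ 2^14 = 16384, so n = 14.

14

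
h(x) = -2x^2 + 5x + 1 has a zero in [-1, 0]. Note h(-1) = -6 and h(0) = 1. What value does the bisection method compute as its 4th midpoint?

-0.1875

m = -0.5, h(m) = -2 (−); new bracket [-0.5, 0]
m = -0.25, h(m) = -0.375 (−); new bracket [-0.25, 0]
m = -0.125, h(m) = 0.34375 (+); new bracket [-0.25, -0.125]
m = -0.1875, h(m) = -0.0078 (−); new bracket [-0.1875, -0.125]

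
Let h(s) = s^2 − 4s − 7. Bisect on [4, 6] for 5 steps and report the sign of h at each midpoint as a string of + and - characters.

-+-+-

s = 5 gives h = -2, negative; keep [5, 6]
s = 5.5 gives h = 1.25, positive; keep [5, 5.5]
s = 5.25 gives h = -0.4375, negative; keep [5.25, 5.5]
s = 5.375 gives h = 0.3906, positive; keep [5.25, 5.375]
s = 5.3125 gives h = -0.0273, negative; keep [5.3125, 5.375]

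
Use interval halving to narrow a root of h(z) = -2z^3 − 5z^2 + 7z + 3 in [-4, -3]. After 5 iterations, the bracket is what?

m = -3.5, h(m) = 3 (+); new bracket [-3.5, -3]
m = -3.25, h(m) = -3.90625 (−); new bracket [-3.5, -3.25]
m = -3.375, h(m) = -0.691406 (−); new bracket [-3.5, -3.375]
m = -3.4375, h(m) = 1.0933 (+); new bracket [-3.4375, -3.375]
m = -3.40625, h(m) = 0.1859 (+); new bracket [-3.40625, -3.375]

[-3.40625, -3.375]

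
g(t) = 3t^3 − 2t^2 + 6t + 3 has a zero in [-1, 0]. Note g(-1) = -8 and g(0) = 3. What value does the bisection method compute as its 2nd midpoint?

m = -0.5, g(m) = -0.875 (−); new bracket [-0.5, 0]
m = -0.25, g(m) = 1.328125 (+); new bracket [-0.5, -0.25]

-0.25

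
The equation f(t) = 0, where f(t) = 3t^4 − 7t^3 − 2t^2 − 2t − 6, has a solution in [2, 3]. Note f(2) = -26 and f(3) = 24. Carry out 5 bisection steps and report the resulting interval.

m = 2.5, f(m) = -15.6875 (−); new bracket [2.5, 3]
m = 2.75, f(m) = -0.628906 (−); new bracket [2.75, 3]
m = 2.875, f(m) = 10.334717 (+); new bracket [2.75, 2.875]
m = 2.8125, f(m) = 4.5352 (+); new bracket [2.75, 2.8125]
m = 2.78125, f(m) = 1.8762 (+); new bracket [2.75, 2.78125]

[2.75, 2.78125]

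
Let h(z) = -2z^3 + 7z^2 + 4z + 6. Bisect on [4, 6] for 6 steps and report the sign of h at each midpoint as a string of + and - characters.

---+--

h(5) = -49 < 0, so the root lies in [4, 5]
h(4.5) = -16.5 < 0, so the root lies in [4, 4.5]
h(4.25) = -4.09375 < 0, so the root lies in [4, 4.25]
h(4.125) = 1.2305 > 0, so the root lies in [4.125, 4.25]
h(4.1875) = -1.3608 < 0, so the root lies in [4.125, 4.1875]
h(4.15625) = -0.0477 < 0, so the root lies in [4.125, 4.15625]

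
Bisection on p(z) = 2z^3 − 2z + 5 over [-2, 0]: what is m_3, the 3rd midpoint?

-1.75

z = -1 gives p = 5, positive; keep [-2, -1]
z = -1.5 gives p = 1.25, positive; keep [-2, -1.5]
z = -1.75 gives p = -2.21875, negative; keep [-1.75, -1.5]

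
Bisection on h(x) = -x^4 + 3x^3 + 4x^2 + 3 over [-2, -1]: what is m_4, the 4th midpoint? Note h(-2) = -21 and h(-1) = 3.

midpoint -1.5: h = -3.1875 < 0 → [-1.5, -1]
midpoint -1.25: h = 0.949219 > 0 → [-1.5, -1.25]
midpoint -1.375: h = -0.810791 < 0 → [-1.375, -1.25]
midpoint -1.3125: h = 0.1401 > 0 → [-1.375, -1.3125]

-1.3125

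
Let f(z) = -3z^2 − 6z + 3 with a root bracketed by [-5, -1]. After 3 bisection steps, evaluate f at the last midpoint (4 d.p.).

f(-3) = -6 < 0, so the root lies in [-3, -1]
f(-2) = 3 > 0, so the root lies in [-3, -2]
f(-2.5) = -0.75 < 0, so the root lies in [-2.5, -2]

-0.7500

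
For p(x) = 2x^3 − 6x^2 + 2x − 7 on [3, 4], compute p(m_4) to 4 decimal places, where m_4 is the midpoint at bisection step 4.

midpoint 3.5: p = 12.25 > 0 → [3, 3.5]
midpoint 3.25: p = 4.78125 > 0 → [3, 3.25]
midpoint 3.125: p = 1.691406 > 0 → [3, 3.125]
midpoint 3.0625: p = 0.2974 > 0 → [3, 3.0625]

0.2974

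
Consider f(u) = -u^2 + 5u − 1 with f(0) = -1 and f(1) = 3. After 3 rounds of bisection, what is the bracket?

[0.125, 0.25]

m = 0.5, f(m) = 1.25 (+); new bracket [0, 0.5]
m = 0.25, f(m) = 0.1875 (+); new bracket [0, 0.25]
m = 0.125, f(m) = -0.390625 (−); new bracket [0.125, 0.25]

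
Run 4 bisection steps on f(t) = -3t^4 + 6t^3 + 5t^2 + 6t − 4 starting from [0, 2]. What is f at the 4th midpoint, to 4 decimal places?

f(1) = 10 > 0, so the root lies in [0, 1]
f(0.5) = 0.8125 > 0, so the root lies in [0, 0.5]
f(0.25) = -2.105469 < 0, so the root lies in [0.25, 0.5]
f(0.375) = -0.7898 < 0, so the root lies in [0.375, 0.5]

-0.7898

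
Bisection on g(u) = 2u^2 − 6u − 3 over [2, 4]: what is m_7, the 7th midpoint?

midpoint 3: g = -3 < 0 → [3, 4]
midpoint 3.5: g = 0.5 > 0 → [3, 3.5]
midpoint 3.25: g = -1.375 < 0 → [3.25, 3.5]
midpoint 3.375: g = -0.4688 < 0 → [3.375, 3.5]
midpoint 3.4375: g = 0.0078 > 0 → [3.375, 3.4375]
midpoint 3.40625: g = -0.2324 < 0 → [3.40625, 3.4375]
midpoint 3.421875: g = -0.1128 < 0 → [3.421875, 3.4375]

3.421875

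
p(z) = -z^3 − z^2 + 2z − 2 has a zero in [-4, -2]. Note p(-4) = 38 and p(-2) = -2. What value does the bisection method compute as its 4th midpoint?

-2.375

m = -3, p(m) = 10 (+); new bracket [-3, -2]
m = -2.5, p(m) = 2.375 (+); new bracket [-2.5, -2]
m = -2.25, p(m) = -0.171875 (−); new bracket [-2.5, -2.25]
m = -2.375, p(m) = 1.0059 (+); new bracket [-2.375, -2.25]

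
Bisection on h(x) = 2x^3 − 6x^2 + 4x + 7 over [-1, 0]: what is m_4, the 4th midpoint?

-0.6875

x = -0.5 gives h = 3.25, positive; keep [-1, -0.5]
x = -0.75 gives h = -0.21875, negative; keep [-0.75, -0.5]
x = -0.625 gives h = 1.667969, positive; keep [-0.75, -0.625]
x = -0.6875 gives h = 0.7642, positive; keep [-0.75, -0.6875]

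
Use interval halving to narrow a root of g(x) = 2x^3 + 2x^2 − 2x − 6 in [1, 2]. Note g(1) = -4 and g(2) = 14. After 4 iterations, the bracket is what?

[1.3125, 1.375]

x = 1.5 gives g = 2.25, positive; keep [1, 1.5]
x = 1.25 gives g = -1.46875, negative; keep [1.25, 1.5]
x = 1.375 gives g = 0.230469, positive; keep [1.25, 1.375]
x = 1.3125 gives g = -0.6577, negative; keep [1.3125, 1.375]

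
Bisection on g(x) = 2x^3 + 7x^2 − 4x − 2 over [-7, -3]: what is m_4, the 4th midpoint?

g(-5) = -57 < 0, so the root lies in [-5, -3]
g(-4) = -2 < 0, so the root lies in [-4, -3]
g(-3.5) = 12 > 0, so the root lies in [-4, -3.5]
g(-3.75) = 5.9688 > 0, so the root lies in [-4, -3.75]

-3.75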